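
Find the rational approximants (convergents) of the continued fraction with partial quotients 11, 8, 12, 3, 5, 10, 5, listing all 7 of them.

Using the convergent recurrence p_i = a_i*p_{i-1} + p_{i-2}, q_i = a_i*q_{i-1} + q_{i-2} with p_{-2}=0, p_{-1}=1, q_{-2}=1, q_{-1}=0:
  i=0: a_0=11, p_0 = 11*1 + 0 = 11, q_0 = 11*0 + 1 = 1.
  i=1: a_1=8, p_1 = 8*11 + 1 = 89, q_1 = 8*1 + 0 = 8.
  i=2: a_2=12, p_2 = 12*89 + 11 = 1079, q_2 = 12*8 + 1 = 97.
  i=3: a_3=3, p_3 = 3*1079 + 89 = 3326, q_3 = 3*97 + 8 = 299.
  i=4: a_4=5, p_4 = 5*3326 + 1079 = 17709, q_4 = 5*299 + 97 = 1592.
  i=5: a_5=10, p_5 = 10*17709 + 3326 = 180416, q_5 = 10*1592 + 299 = 16219.
  i=6: a_6=5, p_6 = 5*180416 + 17709 = 919789, q_6 = 5*16219 + 1592 = 82687.

11/1, 89/8, 1079/97, 3326/299, 17709/1592, 180416/16219, 919789/82687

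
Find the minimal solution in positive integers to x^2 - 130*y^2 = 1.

First expand sqrt(130) as a continued fraction. With x_i = (sqrt(130) + m_i)/d_i and (m_0, d_0) = (0, 1): a_0 = floor(sqrt(130)) = 11, since 11^2 = 121 <= 130 < 144 = 12^2.
Iterate m_{i+1} = d_i*a_i - m_i, d_{i+1} = (130 - m_{i+1}^2)/d_i, a_{i+1} = floor((a_0 + m_{i+1})/d_{i+1}):
  m_1 = 1*11 - 0 = 11, d_1 = (130 - 11^2)/1 = 9/1 = 9, a_1 = floor((11 + 11)/9) = 2.
  m_2 = 9*2 - 11 = 7, d_2 = (130 - 7^2)/9 = 81/9 = 9, a_2 = floor((11 + 7)/9) = 2.
  m_3 = 9*2 - 7 = 11, d_3 = (130 - 11^2)/9 = 9/9 = 1, a_3 = floor((11 + 11)/1) = 22.
  m_4 = 1*22 - 11 = 11, d_4 = (130 - 11^2)/1 = 9/1 = 9: (m_4, d_4) = (m_1, d_1) = (11, 9), so from here the quotients repeat a_1, ..., a_3; the period length is 3.
So sqrt(130) = [11; (2, 2, 22)] with period length k = 3.
k is odd, so (p_{k-1}, q_{k-1}) only solves x^2 - 130y^2 = -1 and the fundamental solution of x^2 - 130y^2 = 1 is (p_{2k-1}, q_{2k-1}) = (p_5, q_5); compute convergents through index 5, running through the period twice.
Convergents (p_i = a_i*p_{i-1} + p_{i-2}, q_i = a_i*q_{i-1} + q_{i-2} with p_{-2}=0, p_{-1}=1, q_{-2}=1, q_{-1}=0):
  i=0: a_0=11, p_0 = 11*1 + 0 = 11, q_0 = 11*0 + 1 = 1.
  i=1: a_1=2, p_1 = 2*11 + 1 = 23, q_1 = 2*1 + 0 = 2.
  i=2: a_2=2, p_2 = 2*23 + 11 = 57, q_2 = 2*2 + 1 = 5.
  i=3: a_3=22, p_3 = 22*57 + 23 = 1277, q_3 = 22*5 + 2 = 112.
  i=4: a_4=2, p_4 = 2*1277 + 57 = 2611, q_4 = 2*112 + 5 = 229.
  i=5: a_5=2, p_5 = 2*2611 + 1277 = 6499, q_5 = 2*229 + 112 = 570.
Indeed p_2^2 - 130*q_2^2 = 3249 - 3250 = -1, not +1.
Check: 6499^2 - 130*570^2 = 42237001 - 42237000 = 1, so (x, y) = (6499, 570) solves the equation, and by the theorem it is the least positive solution.

(x, y) = (6499, 570)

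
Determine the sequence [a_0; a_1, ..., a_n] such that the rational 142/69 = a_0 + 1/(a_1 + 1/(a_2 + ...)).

Run the Euclidean algorithm on 142 and 69; the successive quotients are the partial quotients a_0, a_1, ... (each step inverts the fractional part left over by the previous one):
  142 = 2*69 + 4, so a_0 = 2.
  69 = 17*4 + 1, so a_1 = 17.
  4 = 4*1 + 0, so a_2 = 4.
The remainder reaches 0 after 3 divisions, so the expansion has 3 partial quotients, read off in order.

[2; 17, 4]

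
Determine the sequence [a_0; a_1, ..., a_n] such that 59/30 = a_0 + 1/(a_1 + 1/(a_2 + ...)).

[1; 1, 29]

Run the Euclidean algorithm on 59 and 30; the successive quotients are the partial quotients a_0, a_1, ... (each step inverts the fractional part left over by the previous one):
  59 = 1*30 + 29, so a_0 = 1.
  30 = 1*29 + 1, so a_1 = 1.
  29 = 29*1 + 0, so a_2 = 29.
The remainder reaches 0 after 3 divisions, so the expansion has 3 partial quotients, read off in order.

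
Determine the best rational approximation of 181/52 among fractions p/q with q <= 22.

Expand x = 181/52 as a continued fraction with the Euclidean algorithm:
  181 = 3*52 + 25, so a_0 = 3.
  52 = 2*25 + 2, so a_1 = 2.
  25 = 12*2 + 1, so a_2 = 12.
  2 = 2*1 + 0, so a_3 = 2.
so x = [3; 2, 12, 2].
Convergents (p_i = a_i*p_{i-1} + p_{i-2}, q_i = a_i*q_{i-1} + q_{i-2} with p_{-2}=0, p_{-1}=1, q_{-2}=1, q_{-1}=0), until the denominator exceeds 22:
  i=0: a_0=3, p_0 = 3*1 + 0 = 3, q_0 = 3*0 + 1 = 1.
  i=1: a_1=2, p_1 = 2*3 + 1 = 7, q_1 = 2*1 + 0 = 2.
  i=2: a_2=12, p_2 = 12*7 + 3 = 87, q_2 = 12*2 + 1 = 25.
q_2 = 25 > 22, so the last convergent with denominator <= 22 is p_1/q_1 = 7/2.
The closest fraction with denominator <= 22 is either p_1/q_1 or the intermediate fraction (k*p_1 + p_0)/(k*q_1 + q_0) with the largest k >= 1 whose denominator stays <= 22; these approach x as k grows, and every other convergent or intermediate fraction in range is farther away.
Largest k: floor((22 - q_0)/q_1) = floor((22 - 1)/2) = 10.
That gives (10*7 + 3)/(10*2 + 1) = 73/21.
Compare the errors: |x - 7/2| = |181*2 - 7*52|/(52*2) = 2/104, and |x - 73/21| = |181*21 - 73*52|/(52*21) = 5/1092.
Cross-multiplying, 5*104 = 520 < 2184 = 2*1092, so 5/1092 is smaller: the intermediate fraction 73/21 is closer to x than 7/2.

73/21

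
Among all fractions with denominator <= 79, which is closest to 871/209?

Expand x = 871/209 as a continued fraction with the Euclidean algorithm:
  871 = 4*209 + 35, so a_0 = 4.
  209 = 5*35 + 34, so a_1 = 5.
  35 = 1*34 + 1, so a_2 = 1.
  34 = 34*1 + 0, so a_3 = 34.
so x = [4; 5, 1, 34].
Convergents (p_i = a_i*p_{i-1} + p_{i-2}, q_i = a_i*q_{i-1} + q_{i-2} with p_{-2}=0, p_{-1}=1, q_{-2}=1, q_{-1}=0), until the denominator exceeds 79:
  i=0: a_0=4, p_0 = 4*1 + 0 = 4, q_0 = 4*0 + 1 = 1.
  i=1: a_1=5, p_1 = 5*4 + 1 = 21, q_1 = 5*1 + 0 = 5.
  i=2: a_2=1, p_2 = 1*21 + 4 = 25, q_2 = 1*5 + 1 = 6.
  i=3: a_3=34, p_3 = 34*25 + 21 = 871, q_3 = 34*6 + 5 = 209.
q_3 = 209 > 79, so the last convergent with denominator <= 79 is p_2/q_2 = 25/6.
The closest fraction with denominator <= 79 is either p_2/q_2 or the intermediate fraction (k*p_2 + p_1)/(k*q_2 + q_1) with the largest k >= 1 whose denominator stays <= 79; these approach x as k grows, and every other convergent or intermediate fraction in range is farther away.
Largest k: floor((79 - q_1)/q_2) = floor((79 - 5)/6) = 12.
That gives (12*25 + 21)/(12*6 + 5) = 321/77.
Compare the errors: |x - 25/6| = |871*6 - 25*209|/(209*6) = 1/1254, and |x - 321/77| = |871*77 - 321*209|/(209*77) = 22/16093.
Cross-multiplying, 1*16093 = 16093 < 27588 = 22*1254, so 1/1254 is smaller: the convergent 25/6 is closer to x than 321/77.

25/6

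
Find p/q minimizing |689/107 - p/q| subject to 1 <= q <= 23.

Expand x = 689/107 as a continued fraction with the Euclidean algorithm:
  689 = 6*107 + 47, so a_0 = 6.
  107 = 2*47 + 13, so a_1 = 2.
  47 = 3*13 + 8, so a_2 = 3.
  13 = 1*8 + 5, so a_3 = 1.
  8 = 1*5 + 3, so a_4 = 1.
  5 = 1*3 + 2, so a_5 = 1.
  3 = 1*2 + 1, so a_6 = 1.
  2 = 2*1 + 0, so a_7 = 2.
so x = [6; 2, 3, 1, 1, 1, 1, 2].
Convergents (p_i = a_i*p_{i-1} + p_{i-2}, q_i = a_i*q_{i-1} + q_{i-2} with p_{-2}=0, p_{-1}=1, q_{-2}=1, q_{-1}=0), until the denominator exceeds 23:
  i=0: a_0=6, p_0 = 6*1 + 0 = 6, q_0 = 6*0 + 1 = 1.
  i=1: a_1=2, p_1 = 2*6 + 1 = 13, q_1 = 2*1 + 0 = 2.
  i=2: a_2=3, p_2 = 3*13 + 6 = 45, q_2 = 3*2 + 1 = 7.
  i=3: a_3=1, p_3 = 1*45 + 13 = 58, q_3 = 1*7 + 2 = 9.
  i=4: a_4=1, p_4 = 1*58 + 45 = 103, q_4 = 1*9 + 7 = 16.
  i=5: a_5=1, p_5 = 1*103 + 58 = 161, q_5 = 1*16 + 9 = 25.
q_5 = 25 > 23, so the last convergent with denominator <= 23 is p_4/q_4 = 103/16.
The closest fraction with denominator <= 23 is either p_4/q_4 or the intermediate fraction (k*p_4 + p_3)/(k*q_4 + q_3) with the largest k >= 1 whose denominator stays <= 23; these approach x as k grows, and every other convergent or intermediate fraction in range is farther away.
Largest k: floor((23 - q_3)/q_4) = floor((23 - 9)/16) = 0.
Since k = 0, no intermediate fraction beyond p_4/q_4 has denominator <= 23, so the convergent 103/16 is the closest (its error is |689*16 - 103*107|/(107*16) = 3/1712).

103/16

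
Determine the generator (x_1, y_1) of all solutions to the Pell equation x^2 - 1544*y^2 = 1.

(x, y) = (111555, 2839)

First expand sqrt(1544) as a continued fraction. With x_i = (sqrt(1544) + m_i)/d_i and (m_0, d_0) = (0, 1): a_0 = floor(sqrt(1544)) = 39, since 39^2 = 1521 <= 1544 < 1600 = 40^2.
Iterate m_{i+1} = d_i*a_i - m_i, d_{i+1} = (1544 - m_{i+1}^2)/d_i, a_{i+1} = floor((a_0 + m_{i+1})/d_{i+1}):
  m_1 = 1*39 - 0 = 39, d_1 = (1544 - 39^2)/1 = 23/1 = 23, a_1 = floor((39 + 39)/23) = 3.
  m_2 = 23*3 - 39 = 30, d_2 = (1544 - 30^2)/23 = 644/23 = 28, a_2 = floor((39 + 30)/28) = 2.
  m_3 = 28*2 - 30 = 26, d_3 = (1544 - 26^2)/28 = 868/28 = 31, a_3 = floor((39 + 26)/31) = 2.
  m_4 = 31*2 - 26 = 36, d_4 = (1544 - 36^2)/31 = 248/31 = 8, a_4 = floor((39 + 36)/8) = 9.
  m_5 = 8*9 - 36 = 36, d_5 = (1544 - 36^2)/8 = 248/8 = 31, a_5 = floor((39 + 36)/31) = 2.
  m_6 = 31*2 - 36 = 26, d_6 = (1544 - 26^2)/31 = 868/31 = 28, a_6 = floor((39 + 26)/28) = 2.
  m_7 = 28*2 - 26 = 30, d_7 = (1544 - 30^2)/28 = 644/28 = 23, a_7 = floor((39 + 30)/23) = 3.
  m_8 = 23*3 - 30 = 39, d_8 = (1544 - 39^2)/23 = 23/23 = 1, a_8 = floor((39 + 39)/1) = 78.
  m_9 = 1*78 - 39 = 39, d_9 = (1544 - 39^2)/1 = 23/1 = 23: (m_9, d_9) = (m_1, d_1) = (39, 23), so from here the quotients repeat a_1, ..., a_8; the period length is 8.
So sqrt(1544) = [39; (3, 2, 2, 9, 2, 2, 3, 78)] with period length k = 8.
k is even, so the fundamental solution of x^2 - 1544y^2 = 1 is (p_{k-1}, q_{k-1}) = (p_7, q_7); compute convergents through index 7.
Convergents (p_i = a_i*p_{i-1} + p_{i-2}, q_i = a_i*q_{i-1} + q_{i-2} with p_{-2}=0, p_{-1}=1, q_{-2}=1, q_{-1}=0):
  i=0: a_0=39, p_0 = 39*1 + 0 = 39, q_0 = 39*0 + 1 = 1.
  i=1: a_1=3, p_1 = 3*39 + 1 = 118, q_1 = 3*1 + 0 = 3.
  i=2: a_2=2, p_2 = 2*118 + 39 = 275, q_2 = 2*3 + 1 = 7.
  i=3: a_3=2, p_3 = 2*275 + 118 = 668, q_3 = 2*7 + 3 = 17.
  i=4: a_4=9, p_4 = 9*668 + 275 = 6287, q_4 = 9*17 + 7 = 160.
  i=5: a_5=2, p_5 = 2*6287 + 668 = 13242, q_5 = 2*160 + 17 = 337.
  i=6: a_6=2, p_6 = 2*13242 + 6287 = 32771, q_6 = 2*337 + 160 = 834.
  i=7: a_7=3, p_7 = 3*32771 + 13242 = 111555, q_7 = 3*834 + 337 = 2839.
Check: 111555^2 - 1544*2839^2 = 12444518025 - 12444518024 = 1, so (x, y) = (111555, 2839) solves the equation, and by the theorem it is the least positive solution.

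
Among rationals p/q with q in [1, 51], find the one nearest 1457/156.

467/50

Expand x = 1457/156 as a continued fraction with the Euclidean algorithm:
  1457 = 9*156 + 53, so a_0 = 9.
  156 = 2*53 + 50, so a_1 = 2.
  53 = 1*50 + 3, so a_2 = 1.
  50 = 16*3 + 2, so a_3 = 16.
  3 = 1*2 + 1, so a_4 = 1.
  2 = 2*1 + 0, so a_5 = 2.
so x = [9; 2, 1, 16, 1, 2].
Convergents (p_i = a_i*p_{i-1} + p_{i-2}, q_i = a_i*q_{i-1} + q_{i-2} with p_{-2}=0, p_{-1}=1, q_{-2}=1, q_{-1}=0), until the denominator exceeds 51:
  i=0: a_0=9, p_0 = 9*1 + 0 = 9, q_0 = 9*0 + 1 = 1.
  i=1: a_1=2, p_1 = 2*9 + 1 = 19, q_1 = 2*1 + 0 = 2.
  i=2: a_2=1, p_2 = 1*19 + 9 = 28, q_2 = 1*2 + 1 = 3.
  i=3: a_3=16, p_3 = 16*28 + 19 = 467, q_3 = 16*3 + 2 = 50.
  i=4: a_4=1, p_4 = 1*467 + 28 = 495, q_4 = 1*50 + 3 = 53.
q_4 = 53 > 51, so the last convergent with denominator <= 51 is p_3/q_3 = 467/50.
The closest fraction with denominator <= 51 is either p_3/q_3 or the intermediate fraction (k*p_3 + p_2)/(k*q_3 + q_2) with the largest k >= 1 whose denominator stays <= 51; these approach x as k grows, and every other convergent or intermediate fraction in range is farther away.
Largest k: floor((51 - q_2)/q_3) = floor((51 - 3)/50) = 0.
Since k = 0, no intermediate fraction beyond p_3/q_3 has denominator <= 51, so the convergent 467/50 is the closest (its error is |1457*50 - 467*156|/(156*50) = 2/7800).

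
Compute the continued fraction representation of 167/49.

Run the Euclidean algorithm on 167 and 49; the successive quotients are the partial quotients a_0, a_1, ... (each step inverts the fractional part left over by the previous one):
  167 = 3*49 + 20, so a_0 = 3.
  49 = 2*20 + 9, so a_1 = 2.
  20 = 2*9 + 2, so a_2 = 2.
  9 = 4*2 + 1, so a_3 = 4.
  2 = 2*1 + 0, so a_4 = 2.
The remainder reaches 0 after 5 divisions, so the expansion has 5 partial quotients, read off in order.

[3; 2, 2, 4, 2]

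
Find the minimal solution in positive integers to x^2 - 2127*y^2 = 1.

First expand sqrt(2127) as a continued fraction. With x_i = (sqrt(2127) + m_i)/d_i and (m_0, d_0) = (0, 1): a_0 = floor(sqrt(2127)) = 46, since 46^2 = 2116 <= 2127 < 2209 = 47^2.
Iterate m_{i+1} = d_i*a_i - m_i, d_{i+1} = (2127 - m_{i+1}^2)/d_i, a_{i+1} = floor((a_0 + m_{i+1})/d_{i+1}):
  m_1 = 1*46 - 0 = 46, d_1 = (2127 - 46^2)/1 = 11/1 = 11, a_1 = floor((46 + 46)/11) = 8.
  m_2 = 11*8 - 46 = 42, d_2 = (2127 - 42^2)/11 = 363/11 = 33, a_2 = floor((46 + 42)/33) = 2.
  m_3 = 33*2 - 42 = 24, d_3 = (2127 - 24^2)/33 = 1551/33 = 47, a_3 = floor((46 + 24)/47) = 1.
  m_4 = 47*1 - 24 = 23, d_4 = (2127 - 23^2)/47 = 1598/47 = 34, a_4 = floor((46 + 23)/34) = 2.
  m_5 = 34*2 - 23 = 45, d_5 = (2127 - 45^2)/34 = 102/34 = 3, a_5 = floor((46 + 45)/3) = 30.
  m_6 = 3*30 - 45 = 45, d_6 = (2127 - 45^2)/3 = 102/3 = 34, a_6 = floor((46 + 45)/34) = 2.
  m_7 = 34*2 - 45 = 23, d_7 = (2127 - 23^2)/34 = 1598/34 = 47, a_7 = floor((46 + 23)/47) = 1.
  m_8 = 47*1 - 23 = 24, d_8 = (2127 - 24^2)/47 = 1551/47 = 33, a_8 = floor((46 + 24)/33) = 2.
  m_9 = 33*2 - 24 = 42, d_9 = (2127 - 42^2)/33 = 363/33 = 11, a_9 = floor((46 + 42)/11) = 8.
  m_10 = 11*8 - 42 = 46, d_10 = (2127 - 46^2)/11 = 11/11 = 1, a_10 = floor((46 + 46)/1) = 92.
  m_11 = 1*92 - 46 = 46, d_11 = (2127 - 46^2)/1 = 11/1 = 11: (m_11, d_11) = (m_1, d_1) = (46, 11), so from here the quotients repeat a_1, ..., a_10; the period length is 10.
So sqrt(2127) = [46; (8, 2, 1, 2, 30, 2, 1, 2, 8, 92)] with period length k = 10.
k is even, so the fundamental solution of x^2 - 2127y^2 = 1 is (p_{k-1}, q_{k-1}) = (p_9, q_9); compute convergents through index 9.
Convergents (p_i = a_i*p_{i-1} + p_{i-2}, q_i = a_i*q_{i-1} + q_{i-2} with p_{-2}=0, p_{-1}=1, q_{-2}=1, q_{-1}=0):
  i=0: a_0=46, p_0 = 46*1 + 0 = 46, q_0 = 46*0 + 1 = 1.
  i=1: a_1=8, p_1 = 8*46 + 1 = 369, q_1 = 8*1 + 0 = 8.
  i=2: a_2=2, p_2 = 2*369 + 46 = 784, q_2 = 2*8 + 1 = 17.
  i=3: a_3=1, p_3 = 1*784 + 369 = 1153, q_3 = 1*17 + 8 = 25.
  i=4: a_4=2, p_4 = 2*1153 + 784 = 3090, q_4 = 2*25 + 17 = 67.
  i=5: a_5=30, p_5 = 30*3090 + 1153 = 93853, q_5 = 30*67 + 25 = 2035.
  i=6: a_6=2, p_6 = 2*93853 + 3090 = 190796, q_6 = 2*2035 + 67 = 4137.
  i=7: a_7=1, p_7 = 1*190796 + 93853 = 284649, q_7 = 1*4137 + 2035 = 6172.
  i=8: a_8=2, p_8 = 2*284649 + 190796 = 760094, q_8 = 2*6172 + 4137 = 16481.
  i=9: a_9=8, p_9 = 8*760094 + 284649 = 6365401, q_9 = 8*16481 + 6172 = 138020.
Check: 6365401^2 - 2127*138020^2 = 40518329890801 - 40518329890800 = 1, so (x, y) = (6365401, 138020) solves the equation, and by the theorem it is the least positive solution.

(x, y) = (6365401, 138020)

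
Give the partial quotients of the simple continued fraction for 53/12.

[4; 2, 2, 2]

Run the Euclidean algorithm on 53 and 12; the successive quotients are the partial quotients a_0, a_1, ... (each step inverts the fractional part left over by the previous one):
  53 = 4*12 + 5, so a_0 = 4.
  12 = 2*5 + 2, so a_1 = 2.
  5 = 2*2 + 1, so a_2 = 2.
  2 = 2*1 + 0, so a_3 = 2.
The remainder reaches 0 after 4 divisions, so the expansion has 4 partial quotients, read off in order.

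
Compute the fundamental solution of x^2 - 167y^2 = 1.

(x, y) = (168, 13)

First expand sqrt(167) as a continued fraction. With x_i = (sqrt(167) + m_i)/d_i and (m_0, d_0) = (0, 1): a_0 = floor(sqrt(167)) = 12, since 12^2 = 144 <= 167 < 169 = 13^2.
Iterate m_{i+1} = d_i*a_i - m_i, d_{i+1} = (167 - m_{i+1}^2)/d_i, a_{i+1} = floor((a_0 + m_{i+1})/d_{i+1}):
  m_1 = 1*12 - 0 = 12, d_1 = (167 - 12^2)/1 = 23/1 = 23, a_1 = floor((12 + 12)/23) = 1.
  m_2 = 23*1 - 12 = 11, d_2 = (167 - 11^2)/23 = 46/23 = 2, a_2 = floor((12 + 11)/2) = 11.
  m_3 = 2*11 - 11 = 11, d_3 = (167 - 11^2)/2 = 46/2 = 23, a_3 = floor((12 + 11)/23) = 1.
  m_4 = 23*1 - 11 = 12, d_4 = (167 - 12^2)/23 = 23/23 = 1, a_4 = floor((12 + 12)/1) = 24.
  m_5 = 1*24 - 12 = 12, d_5 = (167 - 12^2)/1 = 23/1 = 23: (m_5, d_5) = (m_1, d_1) = (12, 23), so from here the quotients repeat a_1, ..., a_4; the period length is 4.
So sqrt(167) = [12; (1, 11, 1, 24)] with period length k = 4.
k is even, so the fundamental solution of x^2 - 167y^2 = 1 is (p_{k-1}, q_{k-1}) = (p_3, q_3); compute convergents through index 3.
Convergents (p_i = a_i*p_{i-1} + p_{i-2}, q_i = a_i*q_{i-1} + q_{i-2} with p_{-2}=0, p_{-1}=1, q_{-2}=1, q_{-1}=0):
  i=0: a_0=12, p_0 = 12*1 + 0 = 12, q_0 = 12*0 + 1 = 1.
  i=1: a_1=1, p_1 = 1*12 + 1 = 13, q_1 = 1*1 + 0 = 1.
  i=2: a_2=11, p_2 = 11*13 + 12 = 155, q_2 = 11*1 + 1 = 12.
  i=3: a_3=1, p_3 = 1*155 + 13 = 168, q_3 = 1*12 + 1 = 13.
Check: 168^2 - 167*13^2 = 28224 - 28223 = 1, so (x, y) = (168, 13) solves the equation, and by the theorem it is the least positive solution.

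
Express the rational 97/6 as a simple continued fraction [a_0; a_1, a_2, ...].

[16; 6]

Run the Euclidean algorithm on 97 and 6; the successive quotients are the partial quotients a_0, a_1, ... (each step inverts the fractional part left over by the previous one):
  97 = 16*6 + 1, so a_0 = 16.
  6 = 6*1 + 0, so a_1 = 6.
The remainder reaches 0 after 2 divisions, so the expansion has 2 partial quotients, read off in order.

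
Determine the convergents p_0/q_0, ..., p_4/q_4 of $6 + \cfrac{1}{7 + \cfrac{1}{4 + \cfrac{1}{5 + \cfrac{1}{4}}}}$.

Using the convergent recurrence p_i = a_i*p_{i-1} + p_{i-2}, q_i = a_i*q_{i-1} + q_{i-2} with p_{-2}=0, p_{-1}=1, q_{-2}=1, q_{-1}=0:
  i=0: a_0=6, p_0 = 6*1 + 0 = 6, q_0 = 6*0 + 1 = 1.
  i=1: a_1=7, p_1 = 7*6 + 1 = 43, q_1 = 7*1 + 0 = 7.
  i=2: a_2=4, p_2 = 4*43 + 6 = 178, q_2 = 4*7 + 1 = 29.
  i=3: a_3=5, p_3 = 5*178 + 43 = 933, q_3 = 5*29 + 7 = 152.
  i=4: a_4=4, p_4 = 4*933 + 178 = 3910, q_4 = 4*152 + 29 = 637.

6/1, 43/7, 178/29, 933/152, 3910/637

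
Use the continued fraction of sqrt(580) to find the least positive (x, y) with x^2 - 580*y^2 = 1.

(x, y) = (289, 12)

First expand sqrt(580) as a continued fraction. With x_i = (sqrt(580) + m_i)/d_i and (m_0, d_0) = (0, 1): a_0 = floor(sqrt(580)) = 24, since 24^2 = 576 <= 580 < 625 = 25^2.
Iterate m_{i+1} = d_i*a_i - m_i, d_{i+1} = (580 - m_{i+1}^2)/d_i, a_{i+1} = floor((a_0 + m_{i+1})/d_{i+1}):
  m_1 = 1*24 - 0 = 24, d_1 = (580 - 24^2)/1 = 4/1 = 4, a_1 = floor((24 + 24)/4) = 12.
  m_2 = 4*12 - 24 = 24, d_2 = (580 - 24^2)/4 = 4/4 = 1, a_2 = floor((24 + 24)/1) = 48.
  m_3 = 1*48 - 24 = 24, d_3 = (580 - 24^2)/1 = 4/1 = 4: (m_3, d_3) = (m_1, d_1) = (24, 4), so from here the quotients repeat a_1, a_2; the period length is 2.
So sqrt(580) = [24; (12, 48)] with period length k = 2.
k is even, so the fundamental solution of x^2 - 580y^2 = 1 is (p_{k-1}, q_{k-1}) = (p_1, q_1); compute convergents through index 1.
Convergents (p_i = a_i*p_{i-1} + p_{i-2}, q_i = a_i*q_{i-1} + q_{i-2} with p_{-2}=0, p_{-1}=1, q_{-2}=1, q_{-1}=0):
  i=0: a_0=24, p_0 = 24*1 + 0 = 24, q_0 = 24*0 + 1 = 1.
  i=1: a_1=12, p_1 = 12*24 + 1 = 289, q_1 = 12*1 + 0 = 12.
Check: 289^2 - 580*12^2 = 83521 - 83520 = 1, so (x, y) = (289, 12) solves the equation, and by the theorem it is the least positive solution.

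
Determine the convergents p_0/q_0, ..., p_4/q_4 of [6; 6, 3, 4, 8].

Using the convergent recurrence p_i = a_i*p_{i-1} + p_{i-2}, q_i = a_i*q_{i-1} + q_{i-2} with p_{-2}=0, p_{-1}=1, q_{-2}=1, q_{-1}=0:
  i=0: a_0=6, p_0 = 6*1 + 0 = 6, q_0 = 6*0 + 1 = 1.
  i=1: a_1=6, p_1 = 6*6 + 1 = 37, q_1 = 6*1 + 0 = 6.
  i=2: a_2=3, p_2 = 3*37 + 6 = 117, q_2 = 3*6 + 1 = 19.
  i=3: a_3=4, p_3 = 4*117 + 37 = 505, q_3 = 4*19 + 6 = 82.
  i=4: a_4=8, p_4 = 8*505 + 117 = 4157, q_4 = 8*82 + 19 = 675.

6/1, 37/6, 117/19, 505/82, 4157/675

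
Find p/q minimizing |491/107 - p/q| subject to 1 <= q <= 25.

78/17

Expand x = 491/107 as a continued fraction with the Euclidean algorithm:
  491 = 4*107 + 63, so a_0 = 4.
  107 = 1*63 + 44, so a_1 = 1.
  63 = 1*44 + 19, so a_2 = 1.
  44 = 2*19 + 6, so a_3 = 2.
  19 = 3*6 + 1, so a_4 = 3.
  6 = 6*1 + 0, so a_5 = 6.
so x = [4; 1, 1, 2, 3, 6].
Convergents (p_i = a_i*p_{i-1} + p_{i-2}, q_i = a_i*q_{i-1} + q_{i-2} with p_{-2}=0, p_{-1}=1, q_{-2}=1, q_{-1}=0), until the denominator exceeds 25:
  i=0: a_0=4, p_0 = 4*1 + 0 = 4, q_0 = 4*0 + 1 = 1.
  i=1: a_1=1, p_1 = 1*4 + 1 = 5, q_1 = 1*1 + 0 = 1.
  i=2: a_2=1, p_2 = 1*5 + 4 = 9, q_2 = 1*1 + 1 = 2.
  i=3: a_3=2, p_3 = 2*9 + 5 = 23, q_3 = 2*2 + 1 = 5.
  i=4: a_4=3, p_4 = 3*23 + 9 = 78, q_4 = 3*5 + 2 = 17.
  i=5: a_5=6, p_5 = 6*78 + 23 = 491, q_5 = 6*17 + 5 = 107.
q_5 = 107 > 25, so the last convergent with denominator <= 25 is p_4/q_4 = 78/17.
The closest fraction with denominator <= 25 is either p_4/q_4 or the intermediate fraction (k*p_4 + p_3)/(k*q_4 + q_3) with the largest k >= 1 whose denominator stays <= 25; these approach x as k grows, and every other convergent or intermediate fraction in range is farther away.
Largest k: floor((25 - q_3)/q_4) = floor((25 - 5)/17) = 1.
That gives (1*78 + 23)/(1*17 + 5) = 101/22.
Compare the errors: |x - 78/17| = |491*17 - 78*107|/(107*17) = 1/1819, and |x - 101/22| = |491*22 - 101*107|/(107*22) = 5/2354.
Cross-multiplying, 1*2354 = 2354 < 9095 = 5*1819, so 1/1819 is smaller: the convergent 78/17 is closer to x than 101/22.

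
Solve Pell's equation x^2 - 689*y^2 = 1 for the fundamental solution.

(x, y) = (105, 4)

First expand sqrt(689) as a continued fraction. With x_i = (sqrt(689) + m_i)/d_i and (m_0, d_0) = (0, 1): a_0 = floor(sqrt(689)) = 26, since 26^2 = 676 <= 689 < 729 = 27^2.
Iterate m_{i+1} = d_i*a_i - m_i, d_{i+1} = (689 - m_{i+1}^2)/d_i, a_{i+1} = floor((a_0 + m_{i+1})/d_{i+1}):
  m_1 = 1*26 - 0 = 26, d_1 = (689 - 26^2)/1 = 13/1 = 13, a_1 = floor((26 + 26)/13) = 4.
  m_2 = 13*4 - 26 = 26, d_2 = (689 - 26^2)/13 = 13/13 = 1, a_2 = floor((26 + 26)/1) = 52.
  m_3 = 1*52 - 26 = 26, d_3 = (689 - 26^2)/1 = 13/1 = 13: (m_3, d_3) = (m_1, d_1) = (26, 13), so from here the quotients repeat a_1, a_2; the period length is 2.
So sqrt(689) = [26; (4, 52)] with period length k = 2.
k is even, so the fundamental solution of x^2 - 689y^2 = 1 is (p_{k-1}, q_{k-1}) = (p_1, q_1); compute convergents through index 1.
Convergents (p_i = a_i*p_{i-1} + p_{i-2}, q_i = a_i*q_{i-1} + q_{i-2} with p_{-2}=0, p_{-1}=1, q_{-2}=1, q_{-1}=0):
  i=0: a_0=26, p_0 = 26*1 + 0 = 26, q_0 = 26*0 + 1 = 1.
  i=1: a_1=4, p_1 = 4*26 + 1 = 105, q_1 = 4*1 + 0 = 4.
Check: 105^2 - 689*4^2 = 11025 - 11024 = 1, so (x, y) = (105, 4) solves the equation, and by the theorem it is the least positive solution.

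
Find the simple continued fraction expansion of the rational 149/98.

Run the Euclidean algorithm on 149 and 98; the successive quotients are the partial quotients a_0, a_1, ... (each step inverts the fractional part left over by the previous one):
  149 = 1*98 + 51, so a_0 = 1.
  98 = 1*51 + 47, so a_1 = 1.
  51 = 1*47 + 4, so a_2 = 1.
  47 = 11*4 + 3, so a_3 = 11.
  4 = 1*3 + 1, so a_4 = 1.
  3 = 3*1 + 0, so a_5 = 3.
The remainder reaches 0 after 6 divisions, so the expansion has 6 partial quotients, read off in order.

[1; 1, 1, 11, 1, 3]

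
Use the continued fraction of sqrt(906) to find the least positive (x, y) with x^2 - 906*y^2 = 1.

(x, y) = (301, 10)

First expand sqrt(906) as a continued fraction. With x_i = (sqrt(906) + m_i)/d_i and (m_0, d_0) = (0, 1): a_0 = floor(sqrt(906)) = 30, since 30^2 = 900 <= 906 < 961 = 31^2.
Iterate m_{i+1} = d_i*a_i - m_i, d_{i+1} = (906 - m_{i+1}^2)/d_i, a_{i+1} = floor((a_0 + m_{i+1})/d_{i+1}):
  m_1 = 1*30 - 0 = 30, d_1 = (906 - 30^2)/1 = 6/1 = 6, a_1 = floor((30 + 30)/6) = 10.
  m_2 = 6*10 - 30 = 30, d_2 = (906 - 30^2)/6 = 6/6 = 1, a_2 = floor((30 + 30)/1) = 60.
  m_3 = 1*60 - 30 = 30, d_3 = (906 - 30^2)/1 = 6/1 = 6: (m_3, d_3) = (m_1, d_1) = (30, 6), so from here the quotients repeat a_1, a_2; the period length is 2.
So sqrt(906) = [30; (10, 60)] with period length k = 2.
k is even, so the fundamental solution of x^2 - 906y^2 = 1 is (p_{k-1}, q_{k-1}) = (p_1, q_1); compute convergents through index 1.
Convergents (p_i = a_i*p_{i-1} + p_{i-2}, q_i = a_i*q_{i-1} + q_{i-2} with p_{-2}=0, p_{-1}=1, q_{-2}=1, q_{-1}=0):
  i=0: a_0=30, p_0 = 30*1 + 0 = 30, q_0 = 30*0 + 1 = 1.
  i=1: a_1=10, p_1 = 10*30 + 1 = 301, q_1 = 10*1 + 0 = 10.
Check: 301^2 - 906*10^2 = 90601 - 90600 = 1, so (x, y) = (301, 10) solves the equation, and by the theorem it is the least positive solution.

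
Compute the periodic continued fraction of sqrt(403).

Write x_i = (sqrt(403) + m_i)/d_i with (m_0, d_0) = (0, 1). a_0 = floor(sqrt(403)) = 20, since 20^2 = 400 <= 403 < 441 = 21^2.
Iterate m_{i+1} = d_i*a_i - m_i, d_{i+1} = (403 - m_{i+1}^2)/d_i, a_{i+1} = floor((a_0 + m_{i+1})/d_{i+1}):
  m_1 = 1*20 - 0 = 20, d_1 = (403 - 20^2)/1 = 3/1 = 3, a_1 = floor((20 + 20)/3) = 13.
  m_2 = 3*13 - 20 = 19, d_2 = (403 - 19^2)/3 = 42/3 = 14, a_2 = floor((20 + 19)/14) = 2.
  m_3 = 14*2 - 19 = 9, d_3 = (403 - 9^2)/14 = 322/14 = 23, a_3 = floor((20 + 9)/23) = 1.
  m_4 = 23*1 - 9 = 14, d_4 = (403 - 14^2)/23 = 207/23 = 9, a_4 = floor((20 + 14)/9) = 3.
  m_5 = 9*3 - 14 = 13, d_5 = (403 - 13^2)/9 = 234/9 = 26, a_5 = floor((20 + 13)/26) = 1.
  m_6 = 26*1 - 13 = 13, d_6 = (403 - 13^2)/26 = 234/26 = 9, a_6 = floor((20 + 13)/9) = 3.
  m_7 = 9*3 - 13 = 14, d_7 = (403 - 14^2)/9 = 207/9 = 23, a_7 = floor((20 + 14)/23) = 1.
  m_8 = 23*1 - 14 = 9, d_8 = (403 - 9^2)/23 = 322/23 = 14, a_8 = floor((20 + 9)/14) = 2.
  m_9 = 14*2 - 9 = 19, d_9 = (403 - 19^2)/14 = 42/14 = 3, a_9 = floor((20 + 19)/3) = 13.
  m_10 = 3*13 - 19 = 20, d_10 = (403 - 20^2)/3 = 3/3 = 1, a_10 = floor((20 + 20)/1) = 40.
  m_11 = 1*40 - 20 = 20, d_11 = (403 - 20^2)/1 = 3/1 = 3: (m_11, d_11) = (m_1, d_1) = (20, 3), so from here the quotients repeat a_1, ..., a_10; the period length is 10.
Hence the expansion of sqrt(403) is a_0 = 20 followed by the repeating block 13, 2, 1, 3, 1, 3, 1, 2, 13, 40 (period 10).

[20; (13, 2, 1, 3, 1, 3, 1, 2, 13, 40)]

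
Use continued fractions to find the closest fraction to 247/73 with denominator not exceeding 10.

Expand x = 247/73 as a continued fraction with the Euclidean algorithm:
  247 = 3*73 + 28, so a_0 = 3.
  73 = 2*28 + 17, so a_1 = 2.
  28 = 1*17 + 11, so a_2 = 1.
  17 = 1*11 + 6, so a_3 = 1.
  11 = 1*6 + 5, so a_4 = 1.
  6 = 1*5 + 1, so a_5 = 1.
  5 = 5*1 + 0, so a_6 = 5.
so x = [3; 2, 1, 1, 1, 1, 5].
Convergents (p_i = a_i*p_{i-1} + p_{i-2}, q_i = a_i*q_{i-1} + q_{i-2} with p_{-2}=0, p_{-1}=1, q_{-2}=1, q_{-1}=0), until the denominator exceeds 10:
  i=0: a_0=3, p_0 = 3*1 + 0 = 3, q_0 = 3*0 + 1 = 1.
  i=1: a_1=2, p_1 = 2*3 + 1 = 7, q_1 = 2*1 + 0 = 2.
  i=2: a_2=1, p_2 = 1*7 + 3 = 10, q_2 = 1*2 + 1 = 3.
  i=3: a_3=1, p_3 = 1*10 + 7 = 17, q_3 = 1*3 + 2 = 5.
  i=4: a_4=1, p_4 = 1*17 + 10 = 27, q_4 = 1*5 + 3 = 8.
  i=5: a_5=1, p_5 = 1*27 + 17 = 44, q_5 = 1*8 + 5 = 13.
q_5 = 13 > 10, so the last convergent with denominator <= 10 is p_4/q_4 = 27/8.
The closest fraction with denominator <= 10 is either p_4/q_4 or the intermediate fraction (k*p_4 + p_3)/(k*q_4 + q_3) with the largest k >= 1 whose denominator stays <= 10; these approach x as k grows, and every other convergent or intermediate fraction in range is farther away.
Largest k: floor((10 - q_3)/q_4) = floor((10 - 5)/8) = 0.
Since k = 0, no intermediate fraction beyond p_4/q_4 has denominator <= 10, so the convergent 27/8 is the closest (its error is |247*8 - 27*73|/(73*8) = 5/584).

27/8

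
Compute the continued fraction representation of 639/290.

Run the Euclidean algorithm on 639 and 290; the successive quotients are the partial quotients a_0, a_1, ... (each step inverts the fractional part left over by the previous one):
  639 = 2*290 + 59, so a_0 = 2.
  290 = 4*59 + 54, so a_1 = 4.
  59 = 1*54 + 5, so a_2 = 1.
  54 = 10*5 + 4, so a_3 = 10.
  5 = 1*4 + 1, so a_4 = 1.
  4 = 4*1 + 0, so a_5 = 4.
The remainder reaches 0 after 6 divisions, so the expansion has 6 partial quotients, read off in order.

[2; 4, 1, 10, 1, 4]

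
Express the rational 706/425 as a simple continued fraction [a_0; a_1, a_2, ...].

Run the Euclidean algorithm on 706 and 425; the successive quotients are the partial quotients a_0, a_1, ... (each step inverts the fractional part left over by the previous one):
  706 = 1*425 + 281, so a_0 = 1.
  425 = 1*281 + 144, so a_1 = 1.
  281 = 1*144 + 137, so a_2 = 1.
  144 = 1*137 + 7, so a_3 = 1.
  137 = 19*7 + 4, so a_4 = 19.
  7 = 1*4 + 3, so a_5 = 1.
  4 = 1*3 + 1, so a_6 = 1.
  3 = 3*1 + 0, so a_7 = 3.
The remainder reaches 0 after 8 divisions, so the expansion has 8 partial quotients, read off in order.

[1; 1, 1, 1, 19, 1, 1, 3]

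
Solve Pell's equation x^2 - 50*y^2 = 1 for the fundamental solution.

First expand sqrt(50) as a continued fraction. With x_i = (sqrt(50) + m_i)/d_i and (m_0, d_0) = (0, 1): a_0 = floor(sqrt(50)) = 7, since 7^2 = 49 <= 50 < 64 = 8^2.
Iterate m_{i+1} = d_i*a_i - m_i, d_{i+1} = (50 - m_{i+1}^2)/d_i, a_{i+1} = floor((a_0 + m_{i+1})/d_{i+1}):
  m_1 = 1*7 - 0 = 7, d_1 = (50 - 7^2)/1 = 1/1 = 1, a_1 = floor((7 + 7)/1) = 14.
  m_2 = 1*14 - 7 = 7, d_2 = (50 - 7^2)/1 = 1/1 = 1: (m_2, d_2) = (m_1, d_1) = (7, 1), so from here the quotient a_1 repeats; the period length is 1.
So sqrt(50) = [7; (14)] with period length k = 1.
k is odd, so (p_{k-1}, q_{k-1}) only solves x^2 - 50y^2 = -1 and the fundamental solution of x^2 - 50y^2 = 1 is (p_{2k-1}, q_{2k-1}) = (p_1, q_1); compute convergents through index 1, running through the period twice.
Convergents (p_i = a_i*p_{i-1} + p_{i-2}, q_i = a_i*q_{i-1} + q_{i-2} with p_{-2}=0, p_{-1}=1, q_{-2}=1, q_{-1}=0):
  i=0: a_0=7, p_0 = 7*1 + 0 = 7, q_0 = 7*0 + 1 = 1.
  i=1: a_1=14, p_1 = 14*7 + 1 = 99, q_1 = 14*1 + 0 = 14.
Indeed p_0^2 - 50*q_0^2 = 49 - 50 = -1, not +1.
Check: 99^2 - 50*14^2 = 9801 - 9800 = 1, so (x, y) = (99, 14) solves the equation, and by the theorem it is the least positive solution.

(x, y) = (99, 14)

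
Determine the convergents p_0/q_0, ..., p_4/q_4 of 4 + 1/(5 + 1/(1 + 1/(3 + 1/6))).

4/1, 21/5, 25/6, 96/23, 601/144

Using the convergent recurrence p_i = a_i*p_{i-1} + p_{i-2}, q_i = a_i*q_{i-1} + q_{i-2} with p_{-2}=0, p_{-1}=1, q_{-2}=1, q_{-1}=0:
  i=0: a_0=4, p_0 = 4*1 + 0 = 4, q_0 = 4*0 + 1 = 1.
  i=1: a_1=5, p_1 = 5*4 + 1 = 21, q_1 = 5*1 + 0 = 5.
  i=2: a_2=1, p_2 = 1*21 + 4 = 25, q_2 = 1*5 + 1 = 6.
  i=3: a_3=3, p_3 = 3*25 + 21 = 96, q_3 = 3*6 + 5 = 23.
  i=4: a_4=6, p_4 = 6*96 + 25 = 601, q_4 = 6*23 + 6 = 144.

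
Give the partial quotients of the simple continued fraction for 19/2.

Run the Euclidean algorithm on 19 and 2; the successive quotients are the partial quotients a_0, a_1, ... (each step inverts the fractional part left over by the previous one):
  19 = 9*2 + 1, so a_0 = 9.
  2 = 2*1 + 0, so a_1 = 2.
The remainder reaches 0 after 2 divisions, so the expansion has 2 partial quotients, read off in order.

[9; 2]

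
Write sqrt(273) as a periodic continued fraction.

Write x_i = (sqrt(273) + m_i)/d_i with (m_0, d_0) = (0, 1). a_0 = floor(sqrt(273)) = 16, since 16^2 = 256 <= 273 < 289 = 17^2.
Iterate m_{i+1} = d_i*a_i - m_i, d_{i+1} = (273 - m_{i+1}^2)/d_i, a_{i+1} = floor((a_0 + m_{i+1})/d_{i+1}):
  m_1 = 1*16 - 0 = 16, d_1 = (273 - 16^2)/1 = 17/1 = 17, a_1 = floor((16 + 16)/17) = 1.
  m_2 = 17*1 - 16 = 1, d_2 = (273 - 1^2)/17 = 272/17 = 16, a_2 = floor((16 + 1)/16) = 1.
  m_3 = 16*1 - 1 = 15, d_3 = (273 - 15^2)/16 = 48/16 = 3, a_3 = floor((16 + 15)/3) = 10.
  m_4 = 3*10 - 15 = 15, d_4 = (273 - 15^2)/3 = 48/3 = 16, a_4 = floor((16 + 15)/16) = 1.
  m_5 = 16*1 - 15 = 1, d_5 = (273 - 1^2)/16 = 272/16 = 17, a_5 = floor((16 + 1)/17) = 1.
  m_6 = 17*1 - 1 = 16, d_6 = (273 - 16^2)/17 = 17/17 = 1, a_6 = floor((16 + 16)/1) = 32.
  m_7 = 1*32 - 16 = 16, d_7 = (273 - 16^2)/1 = 17/1 = 17: (m_7, d_7) = (m_1, d_1) = (16, 17), so from here the quotients repeat a_1, ..., a_6; the period length is 6.
Hence the expansion of sqrt(273) is a_0 = 16 followed by the repeating block 1, 1, 10, 1, 1, 32 (period 6).

[16; (1, 1, 10, 1, 1, 32)]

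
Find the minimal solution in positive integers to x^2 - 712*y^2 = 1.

First expand sqrt(712) as a continued fraction. With x_i = (sqrt(712) + m_i)/d_i and (m_0, d_0) = (0, 1): a_0 = floor(sqrt(712)) = 26, since 26^2 = 676 <= 712 < 729 = 27^2.
Iterate m_{i+1} = d_i*a_i - m_i, d_{i+1} = (712 - m_{i+1}^2)/d_i, a_{i+1} = floor((a_0 + m_{i+1})/d_{i+1}):
  m_1 = 1*26 - 0 = 26, d_1 = (712 - 26^2)/1 = 36/1 = 36, a_1 = floor((26 + 26)/36) = 1.
  m_2 = 36*1 - 26 = 10, d_2 = (712 - 10^2)/36 = 612/36 = 17, a_2 = floor((26 + 10)/17) = 2.
  m_3 = 17*2 - 10 = 24, d_3 = (712 - 24^2)/17 = 136/17 = 8, a_3 = floor((26 + 24)/8) = 6.
  m_4 = 8*6 - 24 = 24, d_4 = (712 - 24^2)/8 = 136/8 = 17, a_4 = floor((26 + 24)/17) = 2.
  m_5 = 17*2 - 24 = 10, d_5 = (712 - 10^2)/17 = 612/17 = 36, a_5 = floor((26 + 10)/36) = 1.
  m_6 = 36*1 - 10 = 26, d_6 = (712 - 26^2)/36 = 36/36 = 1, a_6 = floor((26 + 26)/1) = 52.
  m_7 = 1*52 - 26 = 26, d_7 = (712 - 26^2)/1 = 36/1 = 36: (m_7, d_7) = (m_1, d_1) = (26, 36), so from here the quotients repeat a_1, ..., a_6; the period length is 6.
So sqrt(712) = [26; (1, 2, 6, 2, 1, 52)] with period length k = 6.
k is even, so the fundamental solution of x^2 - 712y^2 = 1 is (p_{k-1}, q_{k-1}) = (p_5, q_5); compute convergents through index 5.
Convergents (p_i = a_i*p_{i-1} + p_{i-2}, q_i = a_i*q_{i-1} + q_{i-2} with p_{-2}=0, p_{-1}=1, q_{-2}=1, q_{-1}=0):
  i=0: a_0=26, p_0 = 26*1 + 0 = 26, q_0 = 26*0 + 1 = 1.
  i=1: a_1=1, p_1 = 1*26 + 1 = 27, q_1 = 1*1 + 0 = 1.
  i=2: a_2=2, p_2 = 2*27 + 26 = 80, q_2 = 2*1 + 1 = 3.
  i=3: a_3=6, p_3 = 6*80 + 27 = 507, q_3 = 6*3 + 1 = 19.
  i=4: a_4=2, p_4 = 2*507 + 80 = 1094, q_4 = 2*19 + 3 = 41.
  i=5: a_5=1, p_5 = 1*1094 + 507 = 1601, q_5 = 1*41 + 19 = 60.
Check: 1601^2 - 712*60^2 = 2563201 - 2563200 = 1, so (x, y) = (1601, 60) solves the equation, and by the theorem it is the least positive solution.

(x, y) = (1601, 60)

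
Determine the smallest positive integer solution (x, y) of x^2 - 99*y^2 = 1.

(x, y) = (10, 1)

First expand sqrt(99) as a continued fraction. With x_i = (sqrt(99) + m_i)/d_i and (m_0, d_0) = (0, 1): a_0 = floor(sqrt(99)) = 9, since 9^2 = 81 <= 99 < 100 = 10^2.
Iterate m_{i+1} = d_i*a_i - m_i, d_{i+1} = (99 - m_{i+1}^2)/d_i, a_{i+1} = floor((a_0 + m_{i+1})/d_{i+1}):
  m_1 = 1*9 - 0 = 9, d_1 = (99 - 9^2)/1 = 18/1 = 18, a_1 = floor((9 + 9)/18) = 1.
  m_2 = 18*1 - 9 = 9, d_2 = (99 - 9^2)/18 = 18/18 = 1, a_2 = floor((9 + 9)/1) = 18.
  m_3 = 1*18 - 9 = 9, d_3 = (99 - 9^2)/1 = 18/1 = 18: (m_3, d_3) = (m_1, d_1) = (9, 18), so from here the quotients repeat a_1, a_2; the period length is 2.
So sqrt(99) = [9; (1, 18)] with period length k = 2.
k is even, so the fundamental solution of x^2 - 99y^2 = 1 is (p_{k-1}, q_{k-1}) = (p_1, q_1); compute convergents through index 1.
Convergents (p_i = a_i*p_{i-1} + p_{i-2}, q_i = a_i*q_{i-1} + q_{i-2} with p_{-2}=0, p_{-1}=1, q_{-2}=1, q_{-1}=0):
  i=0: a_0=9, p_0 = 9*1 + 0 = 9, q_0 = 9*0 + 1 = 1.
  i=1: a_1=1, p_1 = 1*9 + 1 = 10, q_1 = 1*1 + 0 = 1.
Check: 10^2 - 99*1^2 = 100 - 99 = 1, so (x, y) = (10, 1) solves the equation, and by the theorem it is the least positive solution.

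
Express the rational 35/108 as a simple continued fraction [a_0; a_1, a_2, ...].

Run the Euclidean algorithm on 35 and 108; the successive quotients are the partial quotients a_0, a_1, ... (each step inverts the fractional part left over by the previous one):
  35 = 0*108 + 35, so a_0 = 0.
  108 = 3*35 + 3, so a_1 = 3.
  35 = 11*3 + 2, so a_2 = 11.
  3 = 1*2 + 1, so a_3 = 1.
  2 = 2*1 + 0, so a_4 = 2.
The remainder reaches 0 after 5 divisions, so the expansion has 5 partial quotients, read off in order.

[0; 3, 11, 1, 2]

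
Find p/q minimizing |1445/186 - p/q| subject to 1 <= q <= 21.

101/13

Expand x = 1445/186 as a continued fraction with the Euclidean algorithm:
  1445 = 7*186 + 143, so a_0 = 7.
  186 = 1*143 + 43, so a_1 = 1.
  143 = 3*43 + 14, so a_2 = 3.
  43 = 3*14 + 1, so a_3 = 3.
  14 = 14*1 + 0, so a_4 = 14.
so x = [7; 1, 3, 3, 14].
Convergents (p_i = a_i*p_{i-1} + p_{i-2}, q_i = a_i*q_{i-1} + q_{i-2} with p_{-2}=0, p_{-1}=1, q_{-2}=1, q_{-1}=0), until the denominator exceeds 21:
  i=0: a_0=7, p_0 = 7*1 + 0 = 7, q_0 = 7*0 + 1 = 1.
  i=1: a_1=1, p_1 = 1*7 + 1 = 8, q_1 = 1*1 + 0 = 1.
  i=2: a_2=3, p_2 = 3*8 + 7 = 31, q_2 = 3*1 + 1 = 4.
  i=3: a_3=3, p_3 = 3*31 + 8 = 101, q_3 = 3*4 + 1 = 13.
  i=4: a_4=14, p_4 = 14*101 + 31 = 1445, q_4 = 14*13 + 4 = 186.
q_4 = 186 > 21, so the last convergent with denominator <= 21 is p_3/q_3 = 101/13.
The closest fraction with denominator <= 21 is either p_3/q_3 or the intermediate fraction (k*p_3 + p_2)/(k*q_3 + q_2) with the largest k >= 1 whose denominator stays <= 21; these approach x as k grows, and every other convergent or intermediate fraction in range is farther away.
Largest k: floor((21 - q_2)/q_3) = floor((21 - 4)/13) = 1.
That gives (1*101 + 31)/(1*13 + 4) = 132/17.
Compare the errors: |x - 101/13| = |1445*13 - 101*186|/(186*13) = 1/2418, and |x - 132/17| = |1445*17 - 132*186|/(186*17) = 13/3162.
Cross-multiplying, 1*3162 = 3162 < 31434 = 13*2418, so 1/2418 is smaller: the convergent 101/13 is closer to x than 132/17.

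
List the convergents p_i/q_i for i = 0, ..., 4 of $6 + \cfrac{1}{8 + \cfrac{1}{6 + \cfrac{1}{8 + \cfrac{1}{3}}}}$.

Using the convergent recurrence p_i = a_i*p_{i-1} + p_{i-2}, q_i = a_i*q_{i-1} + q_{i-2} with p_{-2}=0, p_{-1}=1, q_{-2}=1, q_{-1}=0:
  i=0: a_0=6, p_0 = 6*1 + 0 = 6, q_0 = 6*0 + 1 = 1.
  i=1: a_1=8, p_1 = 8*6 + 1 = 49, q_1 = 8*1 + 0 = 8.
  i=2: a_2=6, p_2 = 6*49 + 6 = 300, q_2 = 6*8 + 1 = 49.
  i=3: a_3=8, p_3 = 8*300 + 49 = 2449, q_3 = 8*49 + 8 = 400.
  i=4: a_4=3, p_4 = 3*2449 + 300 = 7647, q_4 = 3*400 + 49 = 1249.

6/1, 49/8, 300/49, 2449/400, 7647/1249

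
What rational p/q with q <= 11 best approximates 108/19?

57/10

Expand x = 108/19 as a continued fraction with the Euclidean algorithm:
  108 = 5*19 + 13, so a_0 = 5.
  19 = 1*13 + 6, so a_1 = 1.
  13 = 2*6 + 1, so a_2 = 2.
  6 = 6*1 + 0, so a_3 = 6.
so x = [5; 1, 2, 6].
Convergents (p_i = a_i*p_{i-1} + p_{i-2}, q_i = a_i*q_{i-1} + q_{i-2} with p_{-2}=0, p_{-1}=1, q_{-2}=1, q_{-1}=0), until the denominator exceeds 11:
  i=0: a_0=5, p_0 = 5*1 + 0 = 5, q_0 = 5*0 + 1 = 1.
  i=1: a_1=1, p_1 = 1*5 + 1 = 6, q_1 = 1*1 + 0 = 1.
  i=2: a_2=2, p_2 = 2*6 + 5 = 17, q_2 = 2*1 + 1 = 3.
  i=3: a_3=6, p_3 = 6*17 + 6 = 108, q_3 = 6*3 + 1 = 19.
q_3 = 19 > 11, so the last convergent with denominator <= 11 is p_2/q_2 = 17/3.
The closest fraction with denominator <= 11 is either p_2/q_2 or the intermediate fraction (k*p_2 + p_1)/(k*q_2 + q_1) with the largest k >= 1 whose denominator stays <= 11; these approach x as k grows, and every other convergent or intermediate fraction in range is farther away.
Largest k: floor((11 - q_1)/q_2) = floor((11 - 1)/3) = 3.
That gives (3*17 + 6)/(3*3 + 1) = 57/10.
Compare the errors: |x - 17/3| = |108*3 - 17*19|/(19*3) = 1/57, and |x - 57/10| = |108*10 - 57*19|/(19*10) = 3/190.
Cross-multiplying, 3*57 = 171 < 190 = 1*190, so 3/190 is smaller: the intermediate fraction 57/10 is closer to x than 17/3.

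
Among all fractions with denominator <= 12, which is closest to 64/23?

25/9

Expand x = 64/23 as a continued fraction with the Euclidean algorithm:
  64 = 2*23 + 18, so a_0 = 2.
  23 = 1*18 + 5, so a_1 = 1.
  18 = 3*5 + 3, so a_2 = 3.
  5 = 1*3 + 2, so a_3 = 1.
  3 = 1*2 + 1, so a_4 = 1.
  2 = 2*1 + 0, so a_5 = 2.
so x = [2; 1, 3, 1, 1, 2].
Convergents (p_i = a_i*p_{i-1} + p_{i-2}, q_i = a_i*q_{i-1} + q_{i-2} with p_{-2}=0, p_{-1}=1, q_{-2}=1, q_{-1}=0), until the denominator exceeds 12:
  i=0: a_0=2, p_0 = 2*1 + 0 = 2, q_0 = 2*0 + 1 = 1.
  i=1: a_1=1, p_1 = 1*2 + 1 = 3, q_1 = 1*1 + 0 = 1.
  i=2: a_2=3, p_2 = 3*3 + 2 = 11, q_2 = 3*1 + 1 = 4.
  i=3: a_3=1, p_3 = 1*11 + 3 = 14, q_3 = 1*4 + 1 = 5.
  i=4: a_4=1, p_4 = 1*14 + 11 = 25, q_4 = 1*5 + 4 = 9.
  i=5: a_5=2, p_5 = 2*25 + 14 = 64, q_5 = 2*9 + 5 = 23.
q_5 = 23 > 12, so the last convergent with denominator <= 12 is p_4/q_4 = 25/9.
The closest fraction with denominator <= 12 is either p_4/q_4 or the intermediate fraction (k*p_4 + p_3)/(k*q_4 + q_3) with the largest k >= 1 whose denominator stays <= 12; these approach x as k grows, and every other convergent or intermediate fraction in range is farther away.
Largest k: floor((12 - q_3)/q_4) = floor((12 - 5)/9) = 0.
Since k = 0, no intermediate fraction beyond p_4/q_4 has denominator <= 12, so the convergent 25/9 is the closest (its error is |64*9 - 25*23|/(23*9) = 1/207).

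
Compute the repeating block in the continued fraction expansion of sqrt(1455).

Write x_i = (sqrt(1455) + m_i)/d_i with (m_0, d_0) = (0, 1). a_0 = floor(sqrt(1455)) = 38, since 38^2 = 1444 <= 1455 < 1521 = 39^2.
Iterate m_{i+1} = d_i*a_i - m_i, d_{i+1} = (1455 - m_{i+1}^2)/d_i, a_{i+1} = floor((a_0 + m_{i+1})/d_{i+1}):
  m_1 = 1*38 - 0 = 38, d_1 = (1455 - 38^2)/1 = 11/1 = 11, a_1 = floor((38 + 38)/11) = 6.
  m_2 = 11*6 - 38 = 28, d_2 = (1455 - 28^2)/11 = 671/11 = 61, a_2 = floor((38 + 28)/61) = 1.
  m_3 = 61*1 - 28 = 33, d_3 = (1455 - 33^2)/61 = 366/61 = 6, a_3 = floor((38 + 33)/6) = 11.
  m_4 = 6*11 - 33 = 33, d_4 = (1455 - 33^2)/6 = 366/6 = 61, a_4 = floor((38 + 33)/61) = 1.
  m_5 = 61*1 - 33 = 28, d_5 = (1455 - 28^2)/61 = 671/61 = 11, a_5 = floor((38 + 28)/11) = 6.
  m_6 = 11*6 - 28 = 38, d_6 = (1455 - 38^2)/11 = 11/11 = 1, a_6 = floor((38 + 38)/1) = 76.
  m_7 = 1*76 - 38 = 38, d_7 = (1455 - 38^2)/1 = 11/1 = 11: (m_7, d_7) = (m_1, d_1) = (38, 11), so from here the quotients repeat a_1, ..., a_6; the period length is 6.
Hence the expansion of sqrt(1455) is a_0 = 38 followed by the repeating block 6, 1, 11, 1, 6, 76 (period 6).

[38; (6, 1, 11, 1, 6, 76)]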